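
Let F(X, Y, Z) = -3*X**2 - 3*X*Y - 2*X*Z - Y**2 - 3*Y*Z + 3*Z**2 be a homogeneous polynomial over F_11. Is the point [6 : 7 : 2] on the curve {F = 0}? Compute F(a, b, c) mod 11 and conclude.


F(6,7,2) ≡ 4 (mod 11); P is NOT on the curve.

Evaluate F(6, 7, 2) term-by-term (mod 11).
  -3*X**2 ↦ -3·36·1·1 = -108
  -3*X*Y ↦ -3·6·7·1 = -126
  -2*X*Z ↦ -2·6·1·2 = -24
  -Y**2 ↦ -1·1·49·1 = -49
  -3*Y*Z ↦ -3·1·7·2 = -42
  3*Z**2 ↦ 3·1·1·4 = 12
Sum: F(6, 7, 2) = (-108) + (-126) + (-24) + (-49) + (-42) + (12) = -337.
Reducing mod 11: -337 ≡ 4 (mod 11).
Since F(a, b, c) ≡ 4 ≠ 0 (mod 11), P does NOT lie on the curve.


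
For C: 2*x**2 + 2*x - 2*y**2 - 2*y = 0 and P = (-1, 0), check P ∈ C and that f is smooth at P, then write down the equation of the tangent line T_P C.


Tangent line at P: -2*x - 2*y - 2 = 0.

Step 1: f(-1, 0) = 0, so P lies on C.
Step 2: partial derivatives
  f_x(x, y) = 4*x + 2, f_y(x, y) = -4*y - 2.
  f_x(P) = -2, f_y(P) = -2 (gradient nonzero, so P is smooth).
Step 3: tangent line at P: -2·(x − -1) + -2·(y − 0) = 0.
Expanding: -2*x - 2*y - 2 = 0.


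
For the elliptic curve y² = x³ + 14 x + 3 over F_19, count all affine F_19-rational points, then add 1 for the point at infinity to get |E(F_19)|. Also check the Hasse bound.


Affine points = {(2, 1), (2, 18), (4, 3), (4, 16), (7, 8), (7, 11), (8, 0), (11, 5), (11, 14), (13, 8), (13, 11), (14, 6), (14, 13), (15, 4), (15, 15), (17, 9), (17, 10), (18, 8), (18, 11)}; affine count = 19; |E(F_19)| = 20.

Discriminant check: Δ ∝ 4a³ + 27b² = 4·14³ + 27·3² = 4·2744 + 27·9 ≡ 9 (mod 19). Nonzero ⇒ E is nonsingular.
For each x ∈ F_19, compute rhs = x³ + 14·x + 3 mod 19, then count y ∈ F_19 with y² ≡ rhs.
  x = 0: rhs = 3, matching y values: none (0 points).
  x = 1: rhs = 18, matching y values: none (0 points).
  x = 2: rhs = 1, matching y values: 1, 18 (2 points).
  x = 3: rhs = 15, matching y values: none (0 points).
  x = 4: rhs = 9, matching y values: 3, 16 (2 points).
  x = 5: rhs = 8, matching y values: none (0 points).
  x = 6: rhs = 18, matching y values: none (0 points).
  x = 7: rhs = 7, matching y values: 8, 11 (2 points).
  x = 8: rhs = 0, matching y values: 0 (1 points).
  x = 9: rhs = 3, matching y values: none (0 points).
  x = 10: rhs = 3, matching y values: none (0 points).
  x = 11: rhs = 6, matching y values: 5, 14 (2 points).
  x = 12: rhs = 18, matching y values: none (0 points).
  x = 13: rhs = 7, matching y values: 8, 11 (2 points).
  x = 14: rhs = 17, matching y values: 6, 13 (2 points).
  x = 15: rhs = 16, matching y values: 4, 15 (2 points).
  x = 16: rhs = 10, matching y values: none (0 points).
  x = 17: rhs = 5, matching y values: 9, 10 (2 points).
  x = 18: rhs = 7, matching y values: 8, 11 (2 points).
Total affine count: 19.
Full point count |E(F_19)| = 19 + 1 = 20.
Hasse bound: |20 − (19+1)| = |0| = 0 ≤ 2√19 ≈ 8.7178 ✓.


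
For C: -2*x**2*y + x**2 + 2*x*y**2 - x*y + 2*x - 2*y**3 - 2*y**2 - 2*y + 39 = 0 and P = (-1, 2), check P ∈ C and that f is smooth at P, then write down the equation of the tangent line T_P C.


Tangent line at P: 14*x - 43*y + 100 = 0.

Step 1: f(-1, 2) = 0, so P lies on C.
Step 2: partial derivatives
  f_x(x, y) = -4*x*y + 2*x + 2*y**2 - y + 2, f_y(x, y) = -2*x**2 + 4*x*y - x - 6*y**2 - 4*y - 2.
  f_x(P) = 14, f_y(P) = -43 (gradient nonzero, so P is smooth).
Step 3: tangent line at P: 14·(x − -1) + -43·(y − 2) = 0.
Expanding: 14*x - 43*y + 100 = 0.


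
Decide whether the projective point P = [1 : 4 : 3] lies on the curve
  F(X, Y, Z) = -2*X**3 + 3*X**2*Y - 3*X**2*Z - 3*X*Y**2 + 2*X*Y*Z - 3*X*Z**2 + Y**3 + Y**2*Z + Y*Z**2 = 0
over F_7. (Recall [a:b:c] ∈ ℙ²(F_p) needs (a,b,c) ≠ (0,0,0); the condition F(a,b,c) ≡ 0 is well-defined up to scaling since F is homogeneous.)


F(1,4,3) ≡ 0 (mod 7); P is on the curve.

Evaluate F(1, 4, 3) term-by-term (mod 7).
  -2*X**3 ↦ -2·1·1·1 = -2
  3*X**2*Y ↦ 3·1·4·1 = 12
  -3*X**2*Z ↦ -3·1·1·3 = -9
  -3*X*Y**2 ↦ -3·1·16·1 = -48
  2*X*Y*Z ↦ 2·1·4·3 = 24
  -3*X*Z**2 ↦ -3·1·1·9 = -27
  Y**3 ↦ 1·1·64·1 = 64
  Y**2*Z ↦ 1·1·16·3 = 48
  Y*Z**2 ↦ 1·1·4·9 = 36
Sum: F(1, 4, 3) = (-2) + (12) + (-9) + (-48) + (24) + (-27) + (64) + (48) + (36) = 98.
Reducing mod 7: 98 ≡ 0 (mod 7).
Since F(a, b, c) ≡ 0 (mod 7), P lies on the curve.


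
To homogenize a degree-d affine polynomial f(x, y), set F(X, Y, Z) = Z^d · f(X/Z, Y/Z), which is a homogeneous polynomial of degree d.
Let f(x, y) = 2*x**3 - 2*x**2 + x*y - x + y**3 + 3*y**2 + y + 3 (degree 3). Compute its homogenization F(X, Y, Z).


F(X, Y, Z) = 2*X**3 - 2*X**2*Z + X*Y*Z - X*Z**2 + Y**3 + 3*Y**2*Z + Y*Z**2 + 3*Z**3

deg(f) = 3.
Substitute x = X/Z, y = Y/Z into f, then multiply by Z^3.
  monomial 2·x^3·y^0 ↦ 2·X^3·Y^0·Z^0.
  monomial -2·x^2·y^0 ↦ -2·X^2·Y^0·Z^1.
  monomial 1·x^1·y^1 ↦ 1·X^1·Y^1·Z^1.
  monomial -1·x^1·y^0 ↦ -1·X^1·Y^0·Z^2.
  monomial 1·x^0·y^3 ↦ 1·X^0·Y^3·Z^0.
  monomial 3·x^0·y^2 ↦ 3·X^0·Y^2·Z^1.
  monomial 1·x^0·y^1 ↦ 1·X^0·Y^1·Z^2.
  monomial 3·x^0·y^0 ↦ 3·X^0·Y^0·Z^3.
Collecting: F(X, Y, Z) = 2*X**3 - 2*X**2*Z + X*Y*Z - X*Z**2 + Y**3 + 3*Y**2*Z + Y*Z**2 + 3*Z**3.


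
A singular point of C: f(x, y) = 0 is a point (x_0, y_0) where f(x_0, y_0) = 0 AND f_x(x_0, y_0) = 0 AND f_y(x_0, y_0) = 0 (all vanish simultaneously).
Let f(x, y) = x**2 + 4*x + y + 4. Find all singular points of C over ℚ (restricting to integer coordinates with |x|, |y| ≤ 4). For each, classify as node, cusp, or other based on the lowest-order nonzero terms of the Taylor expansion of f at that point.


No singular points in the scanned grid; C is smooth there.

Compute partial derivatives:
  f_x = 2*x + 4.
  f_y = 1.
f_y = 1 is a nonzero constant, so f_y never vanishes: no point (x, y) can satisfy f = f_x = f_y = 0. In particular no (x, y) ∈ {−4, ..., 4}² is singular; the curve is smooth.


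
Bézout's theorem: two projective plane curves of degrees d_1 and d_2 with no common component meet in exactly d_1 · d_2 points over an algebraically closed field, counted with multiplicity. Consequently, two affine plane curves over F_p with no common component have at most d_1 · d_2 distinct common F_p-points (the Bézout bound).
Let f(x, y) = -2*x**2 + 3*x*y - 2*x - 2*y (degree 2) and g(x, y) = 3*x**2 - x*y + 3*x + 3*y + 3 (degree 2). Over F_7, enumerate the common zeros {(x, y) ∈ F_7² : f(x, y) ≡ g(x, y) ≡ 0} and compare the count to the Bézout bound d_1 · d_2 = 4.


Common zeros: ∅; count = 0; Bézout bound = 4.

deg(f) = 2, deg(g) = 2, so Bézout bound = 4.
Scan x ∈ F_7. For each x, list the y ∈ F_7 with f(x, y) ≡ 0 and those with g(x, y) ≡ 0 (mod 7); the common zeros in that column are the intersection.
  x = 0: f ≡ 0 at y ∈ {0}; g ≡ 0 at y ∈ {6}; common: ∅.
  x = 1: f ≡ 0 at y ∈ {4}; g ≡ 0 at y ∈ {6}; common: ∅.
  x = 2: f ≡ 0 at y ∈ {3}; g ≡ 0 at y ∈ {0}; common: ∅.
  x = 3: f ≡ 0 at y ∈ ∅; g ≡ 0 at y ∈ ∅; common: ∅.
  x = 4: f ≡ 0 at y ∈ {4}; g ≡ 0 at y ∈ {0}; common: ∅.
  x = 5: f ≡ 0 at y ∈ {3}; g ≡ 0 at y ∈ {1}; common: ∅.
  x = 6: f ≡ 0 at y ∈ {0}; g ≡ 0 at y ∈ {1}; common: ∅.
Collecting: common zeros = ∅, so the count is 0.
Comparison with the Bézout bound: 0 ≤ 4 = deg(f)·deg(g), as expected for curves with no common component (the affine F_7-count falls short of the bound because intersections may lie at infinity, over extension fields, or carry multiplicity).


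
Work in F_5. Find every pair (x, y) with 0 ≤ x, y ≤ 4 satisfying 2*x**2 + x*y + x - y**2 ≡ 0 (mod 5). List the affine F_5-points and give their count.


Affine F_5-points: {(0, 0), (2, 0), (2, 2), (4, 2)}; count = 4.

For each of the 25 pairs (x, y) ∈ F_5², evaluate f(x, y) mod 5. Record the zeros.
  x = 0: [0↦0, 1↦4, 2↦1, 3↦1, 4↦4]  zeros at y ∈ {0}
  x = 1: [0↦3, 1↦3, 2↦1, 3↦2, 4↦1]  zeros at y ∈ ∅
  x = 2: [0↦0, 1↦1, 2↦0, 3↦2, 4↦2]  zeros at y ∈ {0, 2}
  x = 3: [0↦1, 1↦3, 2↦3, 3↦1, 4↦2]  zeros at y ∈ ∅
  x = 4: [0↦1, 1↦4, 2↦0, 3↦4, 4↦1]  zeros at y ∈ {2}
Collecting zeros: affine points = {(0, 0), (2, 0), (2, 2), (4, 2)}.
Total count |C(F_5)_aff| = 4.


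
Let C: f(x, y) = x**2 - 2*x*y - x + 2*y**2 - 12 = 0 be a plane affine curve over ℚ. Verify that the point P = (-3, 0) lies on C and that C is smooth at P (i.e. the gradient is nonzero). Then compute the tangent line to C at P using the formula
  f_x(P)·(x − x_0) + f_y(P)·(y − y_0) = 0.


Tangent line at P: -7*x + 6*y - 21 = 0.

Step 1: f(-3, 0) = 0, so P lies on C.
Step 2: partial derivatives
  f_x(x, y) = 2*x - 2*y - 1, f_y(x, y) = -2*x + 4*y.
  f_x(P) = -7, f_y(P) = 6 (gradient nonzero, so P is smooth).
Step 3: tangent line at P: -7·(x − -3) + 6·(y − 0) = 0.
Expanding: -7*x + 6*y - 21 = 0.


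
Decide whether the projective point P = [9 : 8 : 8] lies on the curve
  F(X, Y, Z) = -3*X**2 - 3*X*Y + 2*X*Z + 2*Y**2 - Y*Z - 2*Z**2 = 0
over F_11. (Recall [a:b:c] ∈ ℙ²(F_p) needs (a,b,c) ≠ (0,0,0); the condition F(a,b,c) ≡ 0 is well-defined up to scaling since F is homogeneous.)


F(9,8,8) ≡ 6 (mod 11); P is NOT on the curve.

Evaluate F(9, 8, 8) term-by-term (mod 11).
  -3*X**2 ↦ -3·81·1·1 = -243
  -3*X*Y ↦ -3·9·8·1 = -216
  2*X*Z ↦ 2·9·1·8 = 144
  2*Y**2 ↦ 2·1·64·1 = 128
  -Y*Z ↦ -1·1·8·8 = -64
  -2*Z**2 ↦ -2·1·1·64 = -128
Sum: F(9, 8, 8) = (-243) + (-216) + (144) + (128) + (-64) + (-128) = -379.
Reducing mod 11: -379 ≡ 6 (mod 11).
Since F(a, b, c) ≡ 6 ≠ 0 (mod 11), P does NOT lie on the curve.


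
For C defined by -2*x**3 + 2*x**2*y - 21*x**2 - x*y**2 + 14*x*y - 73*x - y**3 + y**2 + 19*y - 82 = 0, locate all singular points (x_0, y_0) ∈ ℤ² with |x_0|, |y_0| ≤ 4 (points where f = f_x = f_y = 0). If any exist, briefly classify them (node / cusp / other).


Singular points: {(-3, 1)}; classification: node.

Compute partial derivatives:
  f_x = -6*x**2 + 4*x*y - 42*x - y**2 + 14*y - 73.
  f_y = 2*x**2 - 2*x*y + 14*x - 3*y**2 + 2*y + 19.
Scan x_0 ∈ {−4, ..., 4}. For each x_0, f_y(x_0, y) is a polynomial in y; find its integer roots y ∈ {−4, ..., 4}, then test f_x and f at those candidates.
  x = -4: f_y(-4, y) = -3*y**2 + 10*y - 5; no integer root y with |y| ≤ 4.
  x = -3: f_y(-3, y) = -3*y**2 + 8*y - 5; vanishes at y ∈ {1}. (-3, 1): f_x = 0, f = 0 — SINGULAR.
  x = -2: f_y(-2, y) = -3*y**2 + 6*y - 1; no integer root y with |y| ≤ 4.
  x = -1: f_y(-1, y) = -3*y**2 + 4*y + 7; vanishes at y ∈ {-1}. (-1, -1): f_x = -48 ≠ 0.
  x = 0: f_y(0, y) = -3*y**2 + 2*y + 19; no integer root y with |y| ≤ 4.
  x = 1: f_y(1, y) = 35 - 3*y**2; no integer root y with |y| ≤ 4.
  x = 2: f_y(2, y) = -3*y**2 - 2*y + 55; no integer root y with |y| ≤ 4.
  x = 3: f_y(3, y) = -3*y**2 - 4*y + 79; no integer root y with |y| ≤ 4.
  x = 4: f_y(4, y) = -3*y**2 - 6*y + 107; no integer root y with |y| ≤ 4.
Only singular point on the grid: (-3, 1).
Classify: substitute x = -3 + u, y = 1 + v and expand: f = -2*u**3 + 2*u**2*v - u**2 - u*v**2 - v**3 + v**2.
No constant or linear terms (consistent with a singular point). Quadratic part: -u**2 + v**2. Cubic part: -2*u**3 + 2*u**2*v - u*v**2 - v**3.
The quadratic part v**2 - u**2 = (v − u)(v + u) splits into two distinct linear factors, so there are two distinct tangent lines y − 1 = ±(x − -3) — this is a node (ordinary double point).
Classification: node.


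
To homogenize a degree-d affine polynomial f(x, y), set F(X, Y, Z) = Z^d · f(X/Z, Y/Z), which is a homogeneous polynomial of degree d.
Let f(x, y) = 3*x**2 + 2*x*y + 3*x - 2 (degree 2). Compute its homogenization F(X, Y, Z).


F(X, Y, Z) = 3*X**2 + 2*X*Y + 3*X*Z - 2*Z**2

deg(f) = 2.
Substitute x = X/Z, y = Y/Z into f, then multiply by Z^2.
  monomial 3·x^2·y^0 ↦ 3·X^2·Y^0·Z^0.
  monomial 2·x^1·y^1 ↦ 2·X^1·Y^1·Z^0.
  monomial 3·x^1·y^0 ↦ 3·X^1·Y^0·Z^1.
  monomial -2·x^0·y^0 ↦ -2·X^0·Y^0·Z^2.
Collecting: F(X, Y, Z) = 3*X**2 + 2*X*Y + 3*X*Z - 2*Z**2.


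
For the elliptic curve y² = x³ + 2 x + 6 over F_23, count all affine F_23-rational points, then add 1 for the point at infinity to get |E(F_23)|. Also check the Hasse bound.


Affine points = {(0, 11), (0, 12), (1, 3), (1, 20), (2, 8), (2, 15), (3, 4), (3, 19), (4, 3), (4, 20), (5, 7), (5, 16), (6, 2), (6, 21), (7, 8), (7, 15), (11, 5), (11, 18), (14, 8), (14, 15), (17, 10), (17, 13), (18, 3), (18, 20), (19, 7), (19, 16), (22, 7), (22, 16)}; affine count = 28; |E(F_23)| = 29.

Discriminant check: Δ ∝ 4a³ + 27b² = 4·2³ + 27·6² = 4·8 + 27·36 ≡ 15 (mod 23). Nonzero ⇒ E is nonsingular.
For each x ∈ F_23, compute rhs = x³ + 2·x + 6 mod 23, then count y ∈ F_23 with y² ≡ rhs.
  x = 0: rhs = 6, matching y values: 11, 12 (2 points).
  x = 1: rhs = 9, matching y values: 3, 20 (2 points).
  x = 2: rhs = 18, matching y values: 8, 15 (2 points).
  x = 3: rhs = 16, matching y values: 4, 19 (2 points).
  x = 4: rhs = 9, matching y values: 3, 20 (2 points).
  x = 5: rhs = 3, matching y values: 7, 16 (2 points).
  x = 6: rhs = 4, matching y values: 2, 21 (2 points).
  x = 7: rhs = 18, matching y values: 8, 15 (2 points).
  x = 8: rhs = 5, matching y values: none (0 points).
  x = 9: rhs = 17, matching y values: none (0 points).
  x = 10: rhs = 14, matching y values: none (0 points).
  x = 11: rhs = 2, matching y values: 5, 18 (2 points).
  x = 12: rhs = 10, matching y values: none (0 points).
  x = 13: rhs = 21, matching y values: none (0 points).
  x = 14: rhs = 18, matching y values: 8, 15 (2 points).
  x = 15: rhs = 7, matching y values: none (0 points).
  x = 16: rhs = 17, matching y values: none (0 points).
  x = 17: rhs = 8, matching y values: 10, 13 (2 points).
  x = 18: rhs = 9, matching y values: 3, 20 (2 points).
  x = 19: rhs = 3, matching y values: 7, 16 (2 points).
  x = 20: rhs = 19, matching y values: none (0 points).
  x = 21: rhs = 17, matching y values: none (0 points).
  x = 22: rhs = 3, matching y values: 7, 16 (2 points).
Total affine count: 28.
Full point count |E(F_23)| = 28 + 1 = 29.
Hasse bound: |29 − (23+1)| = |5| = 5 ≤ 2√23 ≈ 9.5917 ✓.


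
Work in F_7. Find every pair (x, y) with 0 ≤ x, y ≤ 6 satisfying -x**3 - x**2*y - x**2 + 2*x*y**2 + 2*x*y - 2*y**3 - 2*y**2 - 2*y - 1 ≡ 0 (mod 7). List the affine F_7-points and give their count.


Affine F_7-points: {(0, 1), (1, 2), (1, 6), (2, 6), (3, 3), (4, 5), (4, 6)}; count = 7.

For each of the 49 pairs (x, y) ∈ F_7², evaluate f(x, y) mod 7. Record the zeros.
  x = 0: [0↦6, 1↦0, 2↦6, 3↦5, 4↦6, 5↦4, 6↦1]  zeros at y ∈ {1}
  x = 1: [0↦4, 1↦1, 2↦0, 3↦3, 4↦5, 5↦1, 6↦0]  zeros at y ∈ {2, 6}
  x = 2: [0↦1, 1↦6, 2↦3, 3↦1, 4↦2, 5↦1, 6↦0]  zeros at y ∈ {6}
  x = 3: [0↦5, 1↦2, 2↦2, 3↦0, 4↦5, 5↦5, 6↦2]  zeros at y ∈ {3}
  x = 4: [0↦3, 1↦4, 2↦5, 3↦1, 4↦1, 5↦0, 6↦0]  zeros at y ∈ {5, 6}
  x = 5: [0↦3, 1↦6, 2↦6, 3↦5, 4↦5, 5↦1, 6↦2]  zeros at y ∈ ∅
  x = 6: [0↦6, 1↦2, 2↦6, 3↦6, 4↦4, 5↦2, 6↦2]  zeros at y ∈ ∅
Collecting zeros: affine points = {(0, 1), (1, 2), (1, 6), (2, 6), (3, 3), (4, 5), (4, 6)}.
Total count |C(F_7)_aff| = 7.


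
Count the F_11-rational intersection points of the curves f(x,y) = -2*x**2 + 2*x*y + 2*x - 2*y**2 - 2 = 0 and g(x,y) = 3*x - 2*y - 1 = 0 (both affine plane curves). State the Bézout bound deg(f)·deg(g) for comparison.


Common zeros: {(3, 4), (6, 3)}; count = 2; Bézout bound = 2.

deg(f) = 2, deg(g) = 1, so Bézout bound = 2.
Scan x ∈ F_11. For each x, list the y ∈ F_11 with f(x, y) ≡ 0 and those with g(x, y) ≡ 0 (mod 11); the common zeros in that column are the intersection.
  x = 0: f ≡ 0 at y ∈ ∅; g ≡ 0 at y ∈ {5}; common: ∅.
  x = 1: f ≡ 0 at y ∈ ∅; g ≡ 0 at y ∈ {1}; common: ∅.
  x = 2: f ≡ 0 at y ∈ {4, 9}; g ≡ 0 at y ∈ {8}; common: ∅.
  x = 3: f ≡ 0 at y ∈ {4, 10}; g ≡ 0 at y ∈ {4}; common: {4}.
  x = 4: f ≡ 0 at y ∈ ∅; g ≡ 0 at y ∈ {0}; common: ∅.
  x = 5: f ≡ 0 at y ∈ ∅; g ≡ 0 at y ∈ {7}; common: ∅.
  x = 6: f ≡ 0 at y ∈ {3}; g ≡ 0 at y ∈ {3}; common: {3}.
  x = 7: f ≡ 0 at y ∈ {2, 5}; g ≡ 0 at y ∈ {10}; common: ∅.
  x = 8: f ≡ 0 at y ∈ {9, 10}; g ≡ 0 at y ∈ {6}; common: ∅.
  x = 9: f ≡ 0 at y ∈ {3, 6}; g ≡ 0 at y ∈ {2}; common: ∅.
  x = 10: f ≡ 0 at y ∈ {5}; g ≡ 0 at y ∈ {9}; common: ∅.
Collecting: common zeros = {(3, 4), (6, 3)}, so the count is 2.
Comparison with the Bézout bound: 2 ≤ 2 = deg(f)·deg(g), as expected for curves with no common component (the bound is attained).


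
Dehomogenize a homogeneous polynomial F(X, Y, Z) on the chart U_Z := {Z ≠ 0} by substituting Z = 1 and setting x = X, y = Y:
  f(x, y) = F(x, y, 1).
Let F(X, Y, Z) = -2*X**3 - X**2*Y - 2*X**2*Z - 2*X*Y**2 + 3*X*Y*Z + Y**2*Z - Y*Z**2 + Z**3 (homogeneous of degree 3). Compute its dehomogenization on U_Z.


f(x, y) = -2*x**3 - x**2*y - 2*x**2 - 2*x*y**2 + 3*x*y + y**2 - y + 1

On U_Z we set Z = 1. Each monomial c·X^i·Y^j·Z^k in F becomes c·x^i·y^j·1^k = c·x^i·y^j.
Substituting Z = 1: F(X, Y, 1) = -2*x**3 - x**2*y - 2*x**2 - 2*x*y**2 + 3*x*y + y**2 - y + 1.
Note: deg(f) ≤ deg(F) = 3; strict inequality happens when F is divisible by Z (lost terms).


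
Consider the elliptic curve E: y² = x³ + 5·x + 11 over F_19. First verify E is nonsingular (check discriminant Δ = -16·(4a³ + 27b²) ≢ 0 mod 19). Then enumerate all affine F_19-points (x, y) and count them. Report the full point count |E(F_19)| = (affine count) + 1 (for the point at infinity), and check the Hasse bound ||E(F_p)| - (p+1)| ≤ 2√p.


Affine points = {(0, 7), (0, 12), (1, 6), (1, 13), (4, 0), (5, 3), (5, 16), (7, 3), (7, 16), (9, 5), (9, 14), (10, 4), (10, 15), (16, 8), (16, 11), (18, 9), (18, 10)}; affine count = 17; |E(F_19)| = 18.

Discriminant check: Δ ∝ 4a³ + 27b² = 4·5³ + 27·11² = 4·125 + 27·121 ≡ 5 (mod 19). Nonzero ⇒ E is nonsingular.
For each x ∈ F_19, compute rhs = x³ + 5·x + 11 mod 19, then count y ∈ F_19 with y² ≡ rhs.
  x = 0: rhs = 11, matching y values: 7, 12 (2 points).
  x = 1: rhs = 17, matching y values: 6, 13 (2 points).
  x = 2: rhs = 10, matching y values: none (0 points).
  x = 3: rhs = 15, matching y values: none (0 points).
  x = 4: rhs = 0, matching y values: 0 (1 points).
  x = 5: rhs = 9, matching y values: 3, 16 (2 points).
  x = 6: rhs = 10, matching y values: none (0 points).
  x = 7: rhs = 9, matching y values: 3, 16 (2 points).
  x = 8: rhs = 12, matching y values: none (0 points).
  x = 9: rhs = 6, matching y values: 5, 14 (2 points).
  x = 10: rhs = 16, matching y values: 4, 15 (2 points).
  x = 11: rhs = 10, matching y values: none (0 points).
  x = 12: rhs = 13, matching y values: none (0 points).
  x = 13: rhs = 12, matching y values: none (0 points).
  x = 14: rhs = 13, matching y values: none (0 points).
  x = 15: rhs = 3, matching y values: none (0 points).
  x = 16: rhs = 7, matching y values: 8, 11 (2 points).
  x = 17: rhs = 12, matching y values: none (0 points).
  x = 18: rhs = 5, matching y values: 9, 10 (2 points).
Total affine count: 17.
Full point count |E(F_19)| = 17 + 1 = 18.
Hasse bound: |18 − (19+1)| = |-2| = 2 ≤ 2√19 ≈ 8.7178 ✓.


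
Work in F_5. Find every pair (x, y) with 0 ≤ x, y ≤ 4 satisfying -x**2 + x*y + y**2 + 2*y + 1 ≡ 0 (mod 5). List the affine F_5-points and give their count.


Affine F_5-points: {(0, 4), (1, 0), (1, 2), (4, 0), (4, 4)}; count = 5.

For each of the 25 pairs (x, y) ∈ F_5², evaluate f(x, y) mod 5. Record the zeros.
  x = 0: [0↦1, 1↦4, 2↦4, 3↦1, 4↦0]  zeros at y ∈ {4}
  x = 1: [0↦0, 1↦4, 2↦0, 3↦3, 4↦3]  zeros at y ∈ {0, 2}
  x = 2: [0↦2, 1↦2, 2↦4, 3↦3, 4↦4]  zeros at y ∈ ∅
  x = 3: [0↦2, 1↦3, 2↦1, 3↦1, 4↦3]  zeros at y ∈ ∅
  x = 4: [0↦0, 1↦2, 2↦1, 3↦2, 4↦0]  zeros at y ∈ {0, 4}
Collecting zeros: affine points = {(0, 4), (1, 0), (1, 2), (4, 0), (4, 4)}.
Total count |C(F_5)_aff| = 5.


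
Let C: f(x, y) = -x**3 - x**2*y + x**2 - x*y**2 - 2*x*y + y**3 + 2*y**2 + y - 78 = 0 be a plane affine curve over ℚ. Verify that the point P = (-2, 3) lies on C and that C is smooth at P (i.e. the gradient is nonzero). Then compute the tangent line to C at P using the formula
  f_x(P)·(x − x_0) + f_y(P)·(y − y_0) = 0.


Tangent line at P: -19*x + 52*y - 194 = 0.

Step 1: f(-2, 3) = 0, so P lies on C.
Step 2: partial derivatives
  f_x(x, y) = -3*x**2 - 2*x*y + 2*x - y**2 - 2*y, f_y(x, y) = -x**2 - 2*x*y - 2*x + 3*y**2 + 4*y + 1.
  f_x(P) = -19, f_y(P) = 52 (gradient nonzero, so P is smooth).
Step 3: tangent line at P: -19·(x − -2) + 52·(y − 3) = 0.
Expanding: -19*x + 52*y - 194 = 0.


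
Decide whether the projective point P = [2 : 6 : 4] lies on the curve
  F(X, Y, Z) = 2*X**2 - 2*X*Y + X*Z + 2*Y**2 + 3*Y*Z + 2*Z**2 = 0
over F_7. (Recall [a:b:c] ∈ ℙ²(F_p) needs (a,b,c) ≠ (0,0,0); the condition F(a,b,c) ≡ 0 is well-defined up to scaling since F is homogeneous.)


F(2,6,4) ≡ 0 (mod 7); P is on the curve.

Evaluate F(2, 6, 4) term-by-term (mod 7).
  2*X**2 ↦ 2·4·1·1 = 8
  -2*X*Y ↦ -2·2·6·1 = -24
  X*Z ↦ 1·2·1·4 = 8
  2*Y**2 ↦ 2·1·36·1 = 72
  3*Y*Z ↦ 3·1·6·4 = 72
  2*Z**2 ↦ 2·1·1·16 = 32
Sum: F(2, 6, 4) = (8) + (-24) + (8) + (72) + (72) + (32) = 168.
Reducing mod 7: 168 ≡ 0 (mod 7).
Since F(a, b, c) ≡ 0 (mod 7), P lies on the curve.


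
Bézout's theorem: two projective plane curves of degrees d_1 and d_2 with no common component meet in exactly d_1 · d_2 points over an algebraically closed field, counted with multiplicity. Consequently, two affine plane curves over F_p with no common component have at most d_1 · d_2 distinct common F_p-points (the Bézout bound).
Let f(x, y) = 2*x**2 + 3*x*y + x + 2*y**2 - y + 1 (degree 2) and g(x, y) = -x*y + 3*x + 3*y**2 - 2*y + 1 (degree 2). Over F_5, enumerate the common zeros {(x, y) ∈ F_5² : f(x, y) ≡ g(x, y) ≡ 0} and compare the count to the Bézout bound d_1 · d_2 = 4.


Common zeros: {(4, 1)}; count = 1; Bézout bound = 4.

deg(f) = 2, deg(g) = 2, so Bézout bound = 4.
Scan x ∈ F_5. For each x, list the y ∈ F_5 with f(x, y) ≡ 0 and those with g(x, y) ≡ 0 (mod 5); the common zeros in that column are the intersection.
  x = 0: f ≡ 0 at y ∈ ∅; g ≡ 0 at y ∈ ∅; common: ∅.
  x = 1: f ≡ 0 at y ∈ ∅; g ≡ 0 at y ∈ {2, 4}; common: ∅.
  x = 2: f ≡ 0 at y ∈ ∅; g ≡ 0 at y ∈ ∅; common: ∅.
  x = 3: f ≡ 0 at y ∈ ∅; g ≡ 0 at y ∈ {0}; common: ∅.
  x = 4: f ≡ 0 at y ∈ {1}; g ≡ 0 at y ∈ {1}; common: {1}.
Collecting: common zeros = {(4, 1)}, so the count is 1.
Comparison with the Bézout bound: 1 ≤ 4 = deg(f)·deg(g), as expected for curves with no common component (the affine F_5-count falls short of the bound because intersections may lie at infinity, over extension fields, or carry multiplicity).


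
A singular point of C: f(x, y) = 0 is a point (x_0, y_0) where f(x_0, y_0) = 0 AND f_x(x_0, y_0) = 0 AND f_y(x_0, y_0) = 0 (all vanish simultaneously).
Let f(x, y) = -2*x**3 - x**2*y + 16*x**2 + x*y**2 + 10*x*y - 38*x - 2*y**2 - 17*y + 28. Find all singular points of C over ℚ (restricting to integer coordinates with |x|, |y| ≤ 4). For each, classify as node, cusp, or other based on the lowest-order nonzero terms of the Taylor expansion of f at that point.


Singular points: {(3, -2)}; classification: cusp.

Compute partial derivatives:
  f_x = -6*x**2 - 2*x*y + 32*x + y**2 + 10*y - 38.
  f_y = -x**2 + 2*x*y + 10*x - 4*y - 17.
Scan x_0 ∈ {−4, ..., 4}. For each x_0, f_y(x_0, y) is a polynomial in y; find its integer roots y ∈ {−4, ..., 4}, then test f_x and f at those candidates.
  x = -4: f_y(-4, y) = -12*y - 73; no integer root y with |y| ≤ 4.
  x = -3: f_y(-3, y) = -10*y - 56; no integer root y with |y| ≤ 4.
  x = -2: f_y(-2, y) = -8*y - 41; no integer root y with |y| ≤ 4.
  x = -1: f_y(-1, y) = -6*y - 28; no integer root y with |y| ≤ 4.
  x = 0: f_y(0, y) = -4*y - 17; no integer root y with |y| ≤ 4.
  x = 1: f_y(1, y) = -2*y - 8; vanishes at y ∈ {-4}. (1, -4): f_x = -28 ≠ 0.
  x = 2: f_y(2, y) = -1; no integer root y with |y| ≤ 4.
  x = 3: f_y(3, y) = 2*y + 4; vanishes at y ∈ {-2}. (3, -2): f_x = 0, f = 0 — SINGULAR.
  x = 4: f_y(4, y) = 4*y + 7; no integer root y with |y| ≤ 4.
Only singular point on the grid: (3, -2).
Classify: substitute x = 3 + u, y = -2 + v and expand: f = -2*u**3 - u**2*v + u*v**2 + v**2.
No constant or linear terms (consistent with a singular point). Quadratic part: v**2. Cubic part: -2*u**3 - u**2*v + u*v**2.
The quadratic part v**2 is a perfect square, so there is a single (double) tangent line v = 0, i.e. y = -2. Restricting the cubic part to that line (v = 0) leaves -2*u**3 ≠ 0, so f is not divisible by v and the branch is v² ≈ 2*u**3 to lowest order — this is a cusp.
Classification: cusp.


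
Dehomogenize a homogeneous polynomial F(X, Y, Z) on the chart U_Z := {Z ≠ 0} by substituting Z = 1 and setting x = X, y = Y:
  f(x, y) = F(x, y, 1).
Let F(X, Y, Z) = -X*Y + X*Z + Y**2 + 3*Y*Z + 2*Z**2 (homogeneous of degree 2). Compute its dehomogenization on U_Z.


f(x, y) = -x*y + x + y**2 + 3*y + 2

On U_Z we set Z = 1. Each monomial c·X^i·Y^j·Z^k in F becomes c·x^i·y^j·1^k = c·x^i·y^j.
Substituting Z = 1: F(X, Y, 1) = -x*y + x + y**2 + 3*y + 2.
Note: deg(f) ≤ deg(F) = 2; strict inequality happens when F is divisible by Z (lost terms).


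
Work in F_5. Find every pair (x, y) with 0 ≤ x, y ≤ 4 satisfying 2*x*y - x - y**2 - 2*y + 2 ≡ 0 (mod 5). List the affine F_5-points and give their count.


Affine F_5-points: {(1, 1), (1, 4), (2, 0), (2, 2)}; count = 4.

For each of the 25 pairs (x, y) ∈ F_5², evaluate f(x, y) mod 5. Record the zeros.
  x = 0: [0↦2, 1↦4, 2↦4, 3↦2, 4↦3]  zeros at y ∈ ∅
  x = 1: [0↦1, 1↦0, 2↦2, 3↦2, 4↦0]  zeros at y ∈ {1, 4}
  x = 2: [0↦0, 1↦1, 2↦0, 3↦2, 4↦2]  zeros at y ∈ {0, 2}
  x = 3: [0↦4, 1↦2, 2↦3, 3↦2, 4↦4]  zeros at y ∈ ∅
  x = 4: [0↦3, 1↦3, 2↦1, 3↦2, 4↦1]  zeros at y ∈ ∅
Collecting zeros: affine points = {(1, 1), (1, 4), (2, 0), (2, 2)}.
Total count |C(F_5)_aff| = 4.


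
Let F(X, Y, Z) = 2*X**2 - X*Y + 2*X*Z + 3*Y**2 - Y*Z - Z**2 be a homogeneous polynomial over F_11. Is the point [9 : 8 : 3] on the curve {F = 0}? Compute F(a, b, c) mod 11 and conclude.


F(9,8,3) ≡ 6 (mod 11); P is NOT on the curve.

Evaluate F(9, 8, 3) term-by-term (mod 11).
  2*X**2 ↦ 2·81·1·1 = 162
  -X*Y ↦ -1·9·8·1 = -72
  2*X*Z ↦ 2·9·1·3 = 54
  3*Y**2 ↦ 3·1·64·1 = 192
  -Y*Z ↦ -1·1·8·3 = -24
  -Z**2 ↦ -1·1·1·9 = -9
Sum: F(9, 8, 3) = (162) + (-72) + (54) + (192) + (-24) + (-9) = 303.
Reducing mod 11: 303 ≡ 6 (mod 11).
Since F(a, b, c) ≡ 6 ≠ 0 (mod 11), P does NOT lie on the curve.


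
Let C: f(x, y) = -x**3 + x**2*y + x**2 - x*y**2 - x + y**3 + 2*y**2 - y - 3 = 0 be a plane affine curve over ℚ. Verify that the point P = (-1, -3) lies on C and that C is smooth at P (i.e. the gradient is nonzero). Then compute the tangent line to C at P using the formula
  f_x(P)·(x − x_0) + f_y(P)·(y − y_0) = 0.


Tangent line at P: -9*x + 9*y + 18 = 0.

Step 1: f(-1, -3) = 0, so P lies on C.
Step 2: partial derivatives
  f_x(x, y) = -3*x**2 + 2*x*y + 2*x - y**2 - 1, f_y(x, y) = x**2 - 2*x*y + 3*y**2 + 4*y - 1.
  f_x(P) = -9, f_y(P) = 9 (gradient nonzero, so P is smooth).
Step 3: tangent line at P: -9·(x − -1) + 9·(y − -3) = 0.
Expanding: -9*x + 9*y + 18 = 0.


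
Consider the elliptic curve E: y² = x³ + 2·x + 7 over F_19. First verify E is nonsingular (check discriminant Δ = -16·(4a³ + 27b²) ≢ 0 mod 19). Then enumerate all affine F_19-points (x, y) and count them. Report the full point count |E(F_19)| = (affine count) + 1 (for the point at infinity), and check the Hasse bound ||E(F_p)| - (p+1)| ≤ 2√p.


Affine points = {(0, 8), (0, 11), (2, 0), (5, 3), (5, 16), (6, 8), (6, 11), (10, 1), (10, 18), (11, 7), (11, 12), (12, 7), (12, 12), (13, 8), (13, 11), (14, 9), (14, 10), (15, 7), (15, 12), (18, 2), (18, 17)}; affine count = 21; |E(F_19)| = 22.

Discriminant check: Δ ∝ 4a³ + 27b² = 4·2³ + 27·7² = 4·8 + 27·49 ≡ 6 (mod 19). Nonzero ⇒ E is nonsingular.
For each x ∈ F_19, compute rhs = x³ + 2·x + 7 mod 19, then count y ∈ F_19 with y² ≡ rhs.
  x = 0: rhs = 7, matching y values: 8, 11 (2 points).
  x = 1: rhs = 10, matching y values: none (0 points).
  x = 2: rhs = 0, matching y values: 0 (1 points).
  x = 3: rhs = 2, matching y values: none (0 points).
  x = 4: rhs = 3, matching y values: none (0 points).
  x = 5: rhs = 9, matching y values: 3, 16 (2 points).
  x = 6: rhs = 7, matching y values: 8, 11 (2 points).
  x = 7: rhs = 3, matching y values: none (0 points).
  x = 8: rhs = 3, matching y values: none (0 points).
  x = 9: rhs = 13, matching y values: none (0 points).
  x = 10: rhs = 1, matching y values: 1, 18 (2 points).
  x = 11: rhs = 11, matching y values: 7, 12 (2 points).
  x = 12: rhs = 11, matching y values: 7, 12 (2 points).
  x = 13: rhs = 7, matching y values: 8, 11 (2 points).
  x = 14: rhs = 5, matching y values: 9, 10 (2 points).
  x = 15: rhs = 11, matching y values: 7, 12 (2 points).
  x = 16: rhs = 12, matching y values: none (0 points).
  x = 17: rhs = 14, matching y values: none (0 points).
  x = 18: rhs = 4, matching y values: 2, 17 (2 points).
Total affine count: 21.
Full point count |E(F_19)| = 21 + 1 = 22.
Hasse bound: |22 − (19+1)| = |2| = 2 ≤ 2√19 ≈ 8.7178 ✓.


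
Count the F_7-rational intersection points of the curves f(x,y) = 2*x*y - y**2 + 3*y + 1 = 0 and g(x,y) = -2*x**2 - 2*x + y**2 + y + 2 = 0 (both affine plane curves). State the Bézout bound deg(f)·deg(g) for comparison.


Common zeros: ∅; count = 0; Bézout bound = 4.

deg(f) = 2, deg(g) = 2, so Bézout bound = 4.
Scan x ∈ F_7. For each x, list the y ∈ F_7 with f(x, y) ≡ 0 and those with g(x, y) ≡ 0 (mod 7); the common zeros in that column are the intersection.
  x = 0: f ≡ 0 at y ∈ ∅; g ≡ 0 at y ∈ {3}; common: ∅.
  x = 1: f ≡ 0 at y ∈ {2, 3}; g ≡ 0 at y ∈ {1, 5}; common: ∅.
  x = 2: f ≡ 0 at y ∈ {1, 6}; g ≡ 0 at y ∈ ∅; common: ∅.
  x = 3: f ≡ 0 at y ∈ {4, 5}; g ≡ 0 at y ∈ ∅; common: ∅.
  x = 4: f ≡ 0 at y ∈ ∅; g ≡ 0 at y ∈ ∅; common: ∅.
  x = 5: f ≡ 0 at y ∈ ∅; g ≡ 0 at y ∈ {1, 5}; common: ∅.
  x = 6: f ≡ 0 at y ∈ ∅; g ≡ 0 at y ∈ {3}; common: ∅.
Collecting: common zeros = ∅, so the count is 0.
Comparison with the Bézout bound: 0 ≤ 4 = deg(f)·deg(g), as expected for curves with no common component (the affine F_7-count falls short of the bound because intersections may lie at infinity, over extension fields, or carry multiplicity).


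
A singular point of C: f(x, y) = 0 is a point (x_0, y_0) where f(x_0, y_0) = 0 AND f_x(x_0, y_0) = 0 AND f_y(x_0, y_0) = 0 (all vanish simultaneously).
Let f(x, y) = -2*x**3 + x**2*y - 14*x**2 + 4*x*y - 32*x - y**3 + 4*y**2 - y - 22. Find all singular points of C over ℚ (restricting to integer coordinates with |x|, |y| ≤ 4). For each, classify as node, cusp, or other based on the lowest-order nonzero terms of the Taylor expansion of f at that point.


Singular points: {(-2, 1)}; classification: node.

Compute partial derivatives:
  f_x = -6*x**2 + 2*x*y - 28*x + 4*y - 32.
  f_y = x**2 + 4*x - 3*y**2 + 8*y - 1.
Scan x_0 ∈ {−4, ..., 4}. For each x_0, f_y(x_0, y) is a polynomial in y; find its integer roots y ∈ {−4, ..., 4}, then test f_x and f at those candidates.
  x = -4: f_y(-4, y) = -3*y**2 + 8*y - 1; no integer root y with |y| ≤ 4.
  x = -3: f_y(-3, y) = -3*y**2 + 8*y - 4; vanishes at y ∈ {2}. (-3, 2): f_x = -6 ≠ 0.
  x = -2: f_y(-2, y) = -3*y**2 + 8*y - 5; vanishes at y ∈ {1}. (-2, 1): f_x = 0, f = 0 — SINGULAR.
  x = -1: f_y(-1, y) = -3*y**2 + 8*y - 4; vanishes at y ∈ {2}. (-1, 2): f_x = -6 ≠ 0.
  x = 0: f_y(0, y) = -3*y**2 + 8*y - 1; no integer root y with |y| ≤ 4.
  x = 1: f_y(1, y) = -3*y**2 + 8*y + 4; no integer root y with |y| ≤ 4.
  x = 2: f_y(2, y) = -3*y**2 + 8*y + 11; vanishes at y ∈ {-1}. (2, -1): f_x = -120 ≠ 0.
  x = 3: f_y(3, y) = -3*y**2 + 8*y + 20; no integer root y with |y| ≤ 4.
  x = 4: f_y(4, y) = -3*y**2 + 8*y + 31; no integer root y with |y| ≤ 4.
Only singular point on the grid: (-2, 1).
Classify: substitute x = -2 + u, y = 1 + v and expand: f = -2*u**3 + u**2*v - u**2 - v**3 + v**2.
No constant or linear terms (consistent with a singular point). Quadratic part: -u**2 + v**2. Cubic part: -2*u**3 + u**2*v - v**3.
The quadratic part v**2 - u**2 = (v − u)(v + u) splits into two distinct linear factors, so there are two distinct tangent lines y − 1 = ±(x − -2) — this is a node (ordinary double point).
Classification: node.


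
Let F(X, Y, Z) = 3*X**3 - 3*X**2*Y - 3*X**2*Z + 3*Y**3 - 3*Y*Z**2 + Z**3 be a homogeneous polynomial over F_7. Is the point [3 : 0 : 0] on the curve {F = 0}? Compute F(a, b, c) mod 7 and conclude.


F(3,0,0) ≡ 4 (mod 7); P is NOT on the curve.

Evaluate F(3, 0, 0) term-by-term (mod 7).
  3*X**3 ↦ 3·27·1·1 = 81
  -3*X**2*Y ↦ -3·9·0·1 = 0
  -3*X**2*Z ↦ -3·9·1·0 = 0
  3*Y**3 ↦ 3·1·0·1 = 0
  -3*Y*Z**2 ↦ -3·1·0·0 = 0
  Z**3 ↦ 1·1·1·0 = 0
Sum: F(3, 0, 0) = (81) + (0) + (0) + (0) + (0) + (0) = 81.
Reducing mod 7: 81 ≡ 4 (mod 7).
Since F(a, b, c) ≡ 4 ≠ 0 (mod 7), P does NOT lie on the curve.


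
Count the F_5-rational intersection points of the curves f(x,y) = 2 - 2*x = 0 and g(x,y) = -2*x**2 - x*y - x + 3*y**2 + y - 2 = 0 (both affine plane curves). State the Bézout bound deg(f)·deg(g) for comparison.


Common zeros: {(1, 0)}; count = 1; Bézout bound = 2.

deg(f) = 1, deg(g) = 2, so Bézout bound = 2.
Scan x ∈ F_5. For each x, list the y ∈ F_5 with f(x, y) ≡ 0 and those with g(x, y) ≡ 0 (mod 5); the common zeros in that column are the intersection.
  x = 0: f ≡ 0 at y ∈ ∅; g ≡ 0 at y ∈ {4}; common: ∅.
  x = 1: f ≡ 0 at y ∈ {0, 1, 2, 3, 4}; g ≡ 0 at y ∈ {0}; common: {0}.
  x = 2: f ≡ 0 at y ∈ ∅; g ≡ 0 at y ∈ {1}; common: ∅.
  x = 3: f ≡ 0 at y ∈ ∅; g ≡ 0 at y ∈ {2}; common: ∅.
  x = 4: f ≡ 0 at y ∈ ∅; g ≡ 0 at y ∈ {3}; common: ∅.
Collecting: common zeros = {(1, 0)}, so the count is 1.
Comparison with the Bézout bound: 1 ≤ 2 = deg(f)·deg(g), as expected for curves with no common component (the affine F_5-count falls short of the bound because intersections may lie at infinity, over extension fields, or carry multiplicity).


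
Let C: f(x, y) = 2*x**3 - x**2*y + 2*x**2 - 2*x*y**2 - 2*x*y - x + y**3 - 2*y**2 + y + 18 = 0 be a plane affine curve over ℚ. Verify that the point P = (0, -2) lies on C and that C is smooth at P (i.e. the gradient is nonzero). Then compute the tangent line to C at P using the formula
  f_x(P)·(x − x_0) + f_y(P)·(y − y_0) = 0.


Tangent line at P: -5*x + 21*y + 42 = 0.

Step 1: f(0, -2) = 0, so P lies on C.
Step 2: partial derivatives
  f_x(x, y) = 6*x**2 - 2*x*y + 4*x - 2*y**2 - 2*y - 1, f_y(x, y) = -x**2 - 4*x*y - 2*x + 3*y**2 - 4*y + 1.
  f_x(P) = -5, f_y(P) = 21 (gradient nonzero, so P is smooth).
Step 3: tangent line at P: -5·(x − 0) + 21·(y − -2) = 0.
Expanding: -5*x + 21*y + 42 = 0.


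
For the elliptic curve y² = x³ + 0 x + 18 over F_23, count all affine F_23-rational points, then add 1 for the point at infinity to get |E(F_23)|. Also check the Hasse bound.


Affine points = {(0, 8), (0, 15), (2, 7), (2, 16), (4, 6), (4, 17), (6, 2), (6, 21), (7, 4), (7, 19), (8, 1), (8, 22), (10, 11), (10, 12), (14, 5), (14, 18), (15, 9), (15, 14), (17, 3), (17, 20), (18, 10), (18, 13), (19, 0)}; affine count = 23; |E(F_23)| = 24.

Discriminant check: Δ ∝ 4a³ + 27b² = 4·0³ + 27·18² = 4·0 + 27·324 ≡ 8 (mod 23). Nonzero ⇒ E is nonsingular.
For each x ∈ F_23, compute rhs = x³ + 0·x + 18 mod 23, then count y ∈ F_23 with y² ≡ rhs.
  x = 0: rhs = 18, matching y values: 8, 15 (2 points).
  x = 1: rhs = 19, matching y values: none (0 points).
  x = 2: rhs = 3, matching y values: 7, 16 (2 points).
  x = 3: rhs = 22, matching y values: none (0 points).
  x = 4: rhs = 13, matching y values: 6, 17 (2 points).
  x = 5: rhs = 5, matching y values: none (0 points).
  x = 6: rhs = 4, matching y values: 2, 21 (2 points).
  x = 7: rhs = 16, matching y values: 4, 19 (2 points).
  x = 8: rhs = 1, matching y values: 1, 22 (2 points).
  x = 9: rhs = 11, matching y values: none (0 points).
  x = 10: rhs = 6, matching y values: 11, 12 (2 points).
  x = 11: rhs = 15, matching y values: none (0 points).
  x = 12: rhs = 21, matching y values: none (0 points).
  x = 13: rhs = 7, matching y values: none (0 points).
  x = 14: rhs = 2, matching y values: 5, 18 (2 points).
  x = 15: rhs = 12, matching y values: 9, 14 (2 points).
  x = 16: rhs = 20, matching y values: none (0 points).
  x = 17: rhs = 9, matching y values: 3, 20 (2 points).
  x = 18: rhs = 8, matching y values: 10, 13 (2 points).
  x = 19: rhs = 0, matching y values: 0 (1 points).
  x = 20: rhs = 14, matching y values: none (0 points).
  x = 21: rhs = 10, matching y values: none (0 points).
  x = 22: rhs = 17, matching y values: none (0 points).
Total affine count: 23.
Full point count |E(F_23)| = 23 + 1 = 24.
Hasse bound: |24 − (23+1)| = |0| = 0 ≤ 2√23 ≈ 9.5917 ✓.


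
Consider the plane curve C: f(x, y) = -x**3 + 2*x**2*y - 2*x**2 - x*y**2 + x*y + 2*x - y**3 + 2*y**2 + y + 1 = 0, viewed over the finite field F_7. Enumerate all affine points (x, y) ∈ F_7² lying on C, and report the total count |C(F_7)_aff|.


Affine F_7-points: {(1, 0), (2, 6), (4, 3), (4, 4), (4, 5), (5, 1), (5, 5), (6, 5), (6, 6)}; count = 9.

For each of the 49 pairs (x, y) ∈ F_7², evaluate f(x, y) mod 7. Record the zeros.
  x = 0: [0↦1, 1↦3, 2↦3, 3↦2, 4↦1, 5↦1, 6↦3]  zeros at y ∈ ∅
  x = 1: [0↦0, 1↦4, 2↦4, 3↦1, 4↦3, 5↦4, 6↦5]  zeros at y ∈ {0}
  x = 2: [0↦3, 1↦6, 2↦3, 3↦2, 4↦4, 5↦3, 6↦0]  zeros at y ∈ {6}
  x = 3: [0↦4, 1↦3, 2↦1, 3↦6, 4↦5, 5↦6, 6↦3]  zeros at y ∈ ∅
  x = 4: [0↦4, 1↦3, 2↦6, 3↦0, 4↦0, 5↦0, 6↦1]  zeros at y ∈ {3, 4, 5}
  x = 5: [0↦4, 1↦0, 2↦5, 3↦6, 4↦4, 5↦0, 6↦2]  zeros at y ∈ {1, 5}
  x = 6: [0↦5, 1↦2, 2↦6, 3↦4, 4↦4, 5↦0, 6↦0]  zeros at y ∈ {5, 6}
Collecting zeros: affine points = {(1, 0), (2, 6), (4, 3), (4, 4), (4, 5), (5, 1), (5, 5), (6, 5), (6, 6)}.
Total count |C(F_7)_aff| = 9.


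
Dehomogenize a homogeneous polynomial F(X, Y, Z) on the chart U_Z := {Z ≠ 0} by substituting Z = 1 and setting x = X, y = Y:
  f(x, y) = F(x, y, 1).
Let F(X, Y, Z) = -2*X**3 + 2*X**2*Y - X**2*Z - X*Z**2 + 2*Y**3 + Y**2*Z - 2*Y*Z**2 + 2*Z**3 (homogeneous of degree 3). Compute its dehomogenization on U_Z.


f(x, y) = -2*x**3 + 2*x**2*y - x**2 - x + 2*y**3 + y**2 - 2*y + 2

On U_Z we set Z = 1. Each monomial c·X^i·Y^j·Z^k in F becomes c·x^i·y^j·1^k = c·x^i·y^j.
Substituting Z = 1: F(X, Y, 1) = -2*x**3 + 2*x**2*y - x**2 - x + 2*y**3 + y**2 - 2*y + 2.
Note: deg(f) ≤ deg(F) = 3; strict inequality happens when F is divisible by Z (lost terms).


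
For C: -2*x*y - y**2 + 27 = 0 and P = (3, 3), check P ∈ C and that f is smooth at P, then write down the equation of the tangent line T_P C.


Tangent line at P: -6*x - 12*y + 54 = 0.

Step 1: f(3, 3) = 0, so P lies on C.
Step 2: partial derivatives
  f_x(x, y) = -2*y, f_y(x, y) = -2*x - 2*y.
  f_x(P) = -6, f_y(P) = -12 (gradient nonzero, so P is smooth).
Step 3: tangent line at P: -6·(x − 3) + -12·(y − 3) = 0.
Expanding: -6*x - 12*y + 54 = 0.


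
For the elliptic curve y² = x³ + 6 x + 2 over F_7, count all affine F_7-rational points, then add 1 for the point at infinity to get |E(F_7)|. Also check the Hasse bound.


Affine points = {(0, 3), (0, 4), (1, 3), (1, 4), (2, 1), (2, 6), (6, 3), (6, 4)}; affine count = 8; |E(F_7)| = 9.

Discriminant check: Δ ∝ 4a³ + 27b² = 4·6³ + 27·2² = 4·216 + 27·4 ≡ 6 (mod 7). Nonzero ⇒ E is nonsingular.
For each x ∈ F_7, compute rhs = x³ + 6·x + 2 mod 7, then count y ∈ F_7 with y² ≡ rhs.
  x = 0: rhs = 2, matching y values: 3, 4 (2 points).
  x = 1: rhs = 2, matching y values: 3, 4 (2 points).
  x = 2: rhs = 1, matching y values: 1, 6 (2 points).
  x = 3: rhs = 5, matching y values: none (0 points).
  x = 4: rhs = 6, matching y values: none (0 points).
  x = 5: rhs = 3, matching y values: none (0 points).
  x = 6: rhs = 2, matching y values: 3, 4 (2 points).
Total affine count: 8.
Full point count |E(F_7)| = 8 + 1 = 9.
Hasse bound: |9 − (7+1)| = |1| = 1 ≤ 2√7 ≈ 5.2915 ✓.
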